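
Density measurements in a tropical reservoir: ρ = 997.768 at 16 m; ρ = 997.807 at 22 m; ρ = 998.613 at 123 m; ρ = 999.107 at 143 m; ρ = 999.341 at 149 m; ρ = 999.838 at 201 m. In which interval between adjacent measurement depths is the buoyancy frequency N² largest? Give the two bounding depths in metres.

143–149 m

Compute the density gradient over each adjacent pair:
  16–22 m: Δρ/Δz = 0.039/6 = 6.5 × 10⁻³ kg m⁻⁴
  22–123 m: Δρ/Δz = 0.806/101 = 8.0 × 10⁻³ kg m⁻⁴
  123–143 m: Δρ/Δz = 0.494/20 = 0.025 kg m⁻⁴
  143–149 m: Δρ/Δz = 0.234/6 = 0.039 kg m⁻⁴
  149–201 m: Δρ/Δz = 0.497/52 = 9.6 × 10⁻³ kg m⁻⁴
The largest gradient is in the 143–149 m interval — the pycnocline.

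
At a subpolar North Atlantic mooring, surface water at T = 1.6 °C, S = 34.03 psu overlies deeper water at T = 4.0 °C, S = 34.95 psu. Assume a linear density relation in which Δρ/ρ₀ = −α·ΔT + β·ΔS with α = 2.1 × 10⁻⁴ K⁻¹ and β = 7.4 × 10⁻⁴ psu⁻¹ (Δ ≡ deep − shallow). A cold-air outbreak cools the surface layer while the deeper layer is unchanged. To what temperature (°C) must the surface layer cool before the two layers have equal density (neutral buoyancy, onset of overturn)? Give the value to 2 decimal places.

Neutral buoyancy requires Δρ = 0, i.e. −α(T_deep − T_surf′) + β(S_deep − S_surf) = 0.
T_surf′ = T_deep − (β/α)·ΔS = 4.0 − (7.4 × 10⁻⁴/2.1 × 10⁻⁴)·(+0.92) = 0.7581 °C.
Cooling required: 1.6 − (0.7581) = 0.8419 °C.

0.76 °C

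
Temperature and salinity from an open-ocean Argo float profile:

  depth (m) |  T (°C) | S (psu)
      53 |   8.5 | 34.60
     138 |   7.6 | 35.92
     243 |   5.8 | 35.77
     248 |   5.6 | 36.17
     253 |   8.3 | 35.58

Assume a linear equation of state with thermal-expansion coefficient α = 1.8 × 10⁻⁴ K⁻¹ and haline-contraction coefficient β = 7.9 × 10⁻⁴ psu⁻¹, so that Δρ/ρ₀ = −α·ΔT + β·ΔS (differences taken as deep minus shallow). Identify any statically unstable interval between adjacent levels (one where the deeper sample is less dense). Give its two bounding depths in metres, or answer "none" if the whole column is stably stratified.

248–253 m

Evaluate Δρ/ρ₀ = −αΔT + βΔS across each adjacent pair:
  53–138 m: −αΔT+βΔS = −(1.8 × 10⁻⁴)(-0.9)+(7.9 × 10⁻⁴)(+1.32) = 1.2 × 10⁻³ → stable
  138–243 m: −αΔT+βΔS = −(1.8 × 10⁻⁴)(-1.8)+(7.9 × 10⁻⁴)(-0.15) = 2.1 × 10⁻⁴ → stable
  243–248 m: −αΔT+βΔS = −(1.8 × 10⁻⁴)(-0.2)+(7.9 × 10⁻⁴)(+0.40) = 3.5 × 10⁻⁴ → stable
  248–253 m: −αΔT+βΔS = −(1.8 × 10⁻⁴)(+2.7)+(7.9 × 10⁻⁴)(-0.59) = -9.5 × 10⁻⁴ → UNSTABLE
The 248–253 m interval has Δρ < 0: lighter water underlies denser water.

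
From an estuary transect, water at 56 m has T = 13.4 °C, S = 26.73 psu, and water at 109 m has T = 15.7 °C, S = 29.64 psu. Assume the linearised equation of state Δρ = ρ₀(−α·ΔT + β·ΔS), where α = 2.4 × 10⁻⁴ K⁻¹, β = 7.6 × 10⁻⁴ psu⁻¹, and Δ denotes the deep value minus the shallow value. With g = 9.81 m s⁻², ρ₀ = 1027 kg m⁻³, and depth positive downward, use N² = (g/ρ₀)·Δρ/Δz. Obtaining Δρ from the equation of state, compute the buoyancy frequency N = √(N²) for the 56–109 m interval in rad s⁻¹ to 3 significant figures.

ΔT = +2.3 K, ΔS = +2.91 psu (deep − shallow).
Δρ/ρ₀ = −αΔT + βΔS = -5.52 × 10⁻⁴ + 2.2116 × 10⁻³ = 1.6596 × 10⁻³, so Δρ ≈ 1.704 kg m⁻³.
N² = (g/ρ₀)·Δρ/Δz = g·(Δρ/ρ₀)/Δz = 9.81 × 1.6596 × 10⁻³ / 53 = 3.0718 × 10⁻⁴ s⁻².
N = √(3.0718 × 10⁻⁴) = 0.017527 rad s⁻¹ ≈ 0.0175 rad s⁻¹.

0.0175 rad s⁻¹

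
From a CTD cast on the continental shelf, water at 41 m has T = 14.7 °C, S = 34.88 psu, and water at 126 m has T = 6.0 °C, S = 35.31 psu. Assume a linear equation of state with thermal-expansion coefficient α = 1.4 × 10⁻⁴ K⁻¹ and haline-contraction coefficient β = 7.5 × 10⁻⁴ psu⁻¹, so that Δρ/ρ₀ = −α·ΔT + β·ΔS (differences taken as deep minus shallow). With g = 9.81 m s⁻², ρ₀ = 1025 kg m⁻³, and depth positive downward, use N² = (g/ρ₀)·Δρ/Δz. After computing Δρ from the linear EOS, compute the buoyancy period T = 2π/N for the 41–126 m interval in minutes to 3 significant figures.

ΔT = -8.7 K, ΔS = +0.43 psu (deep − shallow).
Δρ/ρ₀ = −αΔT + βΔS = 1.218 × 10⁻³ + 3.225 × 10⁻⁴ = 1.5405 × 10⁻³, so Δρ ≈ 1.579 kg m⁻³.
N² = (g/ρ₀)·Δρ/Δz = g·(Δρ/ρ₀)/Δz = 9.81 × 1.5405 × 10⁻³ / 85 = 1.7779 × 10⁻⁴ s⁻².
N = √(1.7779 × 10⁻⁴) = 0.013334 rad s⁻¹ → T = 2π/N = 471.22 s = 7.8537 min ≈ 7.85 min.

7.85 min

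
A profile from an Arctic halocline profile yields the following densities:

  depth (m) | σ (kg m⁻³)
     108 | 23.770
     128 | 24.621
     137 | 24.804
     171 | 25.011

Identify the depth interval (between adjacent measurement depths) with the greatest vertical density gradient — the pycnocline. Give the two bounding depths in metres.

108–128 m

Compute the density gradient over each adjacent pair:
  108–128 m: Δρ/Δz = 0.851/20 = 0.043 kg m⁻⁴
  128–137 m: Δρ/Δz = 0.183/9 = 0.020 kg m⁻⁴
  137–171 m: Δρ/Δz = 0.207/34 = 6.1 × 10⁻³ kg m⁻⁴
The largest gradient is in the 108–128 m interval — the pycnocline.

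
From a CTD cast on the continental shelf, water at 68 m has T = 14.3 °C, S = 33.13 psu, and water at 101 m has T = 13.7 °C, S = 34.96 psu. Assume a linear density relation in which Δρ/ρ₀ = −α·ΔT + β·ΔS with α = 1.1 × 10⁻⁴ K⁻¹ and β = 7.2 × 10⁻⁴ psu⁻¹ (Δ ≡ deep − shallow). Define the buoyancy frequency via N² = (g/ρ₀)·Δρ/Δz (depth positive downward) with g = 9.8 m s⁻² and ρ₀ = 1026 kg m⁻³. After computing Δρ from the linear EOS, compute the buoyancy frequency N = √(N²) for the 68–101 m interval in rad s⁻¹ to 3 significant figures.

ΔT = -0.6 K, ΔS = +1.83 psu (deep − shallow).
Δρ/ρ₀ = −αΔT + βΔS = 6.60 × 10⁻⁵ + 1.3176 × 10⁻³ = 1.3836 × 10⁻³, so Δρ ≈ 1.420 kg m⁻³.
N² = (g/ρ₀)·Δρ/Δz = g·(Δρ/ρ₀)/Δz = 9.8 × 1.3836 × 10⁻³ / 33 = 4.1089 × 10⁻⁴ s⁻².
N = √(4.1089 × 10⁻⁴) = 0.020270 rad s⁻¹ ≈ 0.0203 rad s⁻¹.

0.0203 rad s⁻¹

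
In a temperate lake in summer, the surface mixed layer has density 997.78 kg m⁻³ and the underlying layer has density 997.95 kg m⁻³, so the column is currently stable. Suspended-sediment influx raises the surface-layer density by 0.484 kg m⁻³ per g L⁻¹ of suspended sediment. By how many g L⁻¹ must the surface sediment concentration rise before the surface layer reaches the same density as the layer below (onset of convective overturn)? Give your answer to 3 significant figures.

Density deficit of the surface layer: 997.95 − 997.78 = 0.17 kg m⁻³.
Required change = 0.17 / 0.484 = 0.351 g L⁻¹.

0.351 g L⁻¹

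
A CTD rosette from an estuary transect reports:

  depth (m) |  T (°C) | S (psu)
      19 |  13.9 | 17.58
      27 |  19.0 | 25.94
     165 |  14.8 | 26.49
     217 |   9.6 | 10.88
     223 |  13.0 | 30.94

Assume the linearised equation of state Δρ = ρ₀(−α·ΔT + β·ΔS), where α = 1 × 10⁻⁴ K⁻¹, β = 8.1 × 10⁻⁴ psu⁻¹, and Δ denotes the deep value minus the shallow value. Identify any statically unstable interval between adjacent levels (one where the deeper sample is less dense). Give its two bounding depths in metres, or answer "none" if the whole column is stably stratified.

165–217 m

Evaluate Δρ/ρ₀ = −αΔT + βΔS across each adjacent pair:
  19–27 m: −αΔT+βΔS = −(1 × 10⁻⁴)(+5.1)+(8.1 × 10⁻⁴)(+8.36) = 6.3 × 10⁻³ → stable
  27–165 m: −αΔT+βΔS = −(1 × 10⁻⁴)(-4.2)+(8.1 × 10⁻⁴)(+0.55) = 8.7 × 10⁻⁴ → stable
  165–217 m: −αΔT+βΔS = −(1 × 10⁻⁴)(-5.2)+(8.1 × 10⁻⁴)(-15.61) = -0.012 → UNSTABLE
  217–223 m: −αΔT+βΔS = −(1 × 10⁻⁴)(+3.4)+(8.1 × 10⁻⁴)(+20.06) = 0.016 → stable
The 165–217 m interval has Δρ < 0: lighter water underlies denser water.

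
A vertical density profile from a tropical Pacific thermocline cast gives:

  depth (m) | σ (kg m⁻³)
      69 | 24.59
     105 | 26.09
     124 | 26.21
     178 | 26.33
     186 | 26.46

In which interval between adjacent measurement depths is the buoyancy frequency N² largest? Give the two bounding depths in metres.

69–105 m

Compute the density gradient over each adjacent pair:
  69–105 m: Δρ/Δz = 1.50/36 = 0.042 kg m⁻⁴
  105–124 m: Δρ/Δz = 0.12/19 = 6.3 × 10⁻³ kg m⁻⁴
  124–178 m: Δρ/Δz = 0.12/54 = 2.2 × 10⁻³ kg m⁻⁴
  178–186 m: Δρ/Δz = 0.13/8 = 0.016 kg m⁻⁴
The largest gradient is in the 69–105 m interval — the pycnocline.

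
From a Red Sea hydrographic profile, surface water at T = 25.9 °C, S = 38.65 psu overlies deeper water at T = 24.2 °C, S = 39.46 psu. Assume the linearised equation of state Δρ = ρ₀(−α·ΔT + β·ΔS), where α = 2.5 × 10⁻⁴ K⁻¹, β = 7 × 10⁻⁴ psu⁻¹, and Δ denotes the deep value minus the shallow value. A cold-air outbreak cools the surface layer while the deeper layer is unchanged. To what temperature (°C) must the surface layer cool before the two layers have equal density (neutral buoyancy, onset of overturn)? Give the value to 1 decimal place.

21.9 °C

Neutral buoyancy requires Δρ = 0, i.e. −α(T_deep − T_surf′) + β(S_deep − S_surf) = 0.
T_surf′ = T_deep − (β/α)·ΔS = 24.2 − (7 × 10⁻⁴/2.5 × 10⁻⁴)·(+0.81) = 21.932 °C.
Cooling required: 25.9 − (21.932) = 3.968 °C.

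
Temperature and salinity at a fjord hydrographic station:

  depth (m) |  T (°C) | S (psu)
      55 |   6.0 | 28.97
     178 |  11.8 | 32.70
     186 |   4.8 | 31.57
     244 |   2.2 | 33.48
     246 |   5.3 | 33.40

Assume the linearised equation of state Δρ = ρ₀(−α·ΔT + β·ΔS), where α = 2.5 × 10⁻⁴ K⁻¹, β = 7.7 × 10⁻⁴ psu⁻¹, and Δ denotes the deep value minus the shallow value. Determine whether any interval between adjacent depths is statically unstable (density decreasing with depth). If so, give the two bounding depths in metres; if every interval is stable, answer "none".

244–246 m

Evaluate Δρ/ρ₀ = −αΔT + βΔS across each adjacent pair:
  55–178 m: −αΔT+βΔS = −(2.5 × 10⁻⁴)(+5.8)+(7.7 × 10⁻⁴)(+3.73) = 1.4 × 10⁻³ → stable
  178–186 m: −αΔT+βΔS = −(2.5 × 10⁻⁴)(-7.0)+(7.7 × 10⁻⁴)(-1.13) = 8.8 × 10⁻⁴ → stable
  186–244 m: −αΔT+βΔS = −(2.5 × 10⁻⁴)(-2.6)+(7.7 × 10⁻⁴)(+1.91) = 2.1 × 10⁻³ → stable
  244–246 m: −αΔT+βΔS = −(2.5 × 10⁻⁴)(+3.1)+(7.7 × 10⁻⁴)(-0.08) = -8.4 × 10⁻⁴ → UNSTABLE
The 244–246 m interval has Δρ < 0: lighter water underlies denser water.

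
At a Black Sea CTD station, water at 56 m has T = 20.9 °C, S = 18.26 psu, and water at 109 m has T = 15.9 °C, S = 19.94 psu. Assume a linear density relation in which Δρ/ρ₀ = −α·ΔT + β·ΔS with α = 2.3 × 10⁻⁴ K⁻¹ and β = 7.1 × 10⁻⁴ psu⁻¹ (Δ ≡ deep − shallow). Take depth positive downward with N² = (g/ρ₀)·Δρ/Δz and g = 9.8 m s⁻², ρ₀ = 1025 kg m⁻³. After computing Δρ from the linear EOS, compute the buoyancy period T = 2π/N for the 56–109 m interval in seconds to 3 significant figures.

302 s

ΔT = -5.0 K, ΔS = +1.68 psu (deep − shallow).
Δρ/ρ₀ = −αΔT + βΔS = 1.15 × 10⁻³ + 1.1928 × 10⁻³ = 2.3428 × 10⁻³, so Δρ ≈ 2.401 kg m⁻³.
N² = (g/ρ₀)·Δρ/Δz = g·(Δρ/ρ₀)/Δz = 9.8 × 2.3428 × 10⁻³ / 53 = 4.3320 × 10⁻⁴ s⁻².
N = √(4.3320 × 10⁻⁴) = 0.020813 rad s⁻¹ → T = 2π/N = 301.89 s ≈ 302 s.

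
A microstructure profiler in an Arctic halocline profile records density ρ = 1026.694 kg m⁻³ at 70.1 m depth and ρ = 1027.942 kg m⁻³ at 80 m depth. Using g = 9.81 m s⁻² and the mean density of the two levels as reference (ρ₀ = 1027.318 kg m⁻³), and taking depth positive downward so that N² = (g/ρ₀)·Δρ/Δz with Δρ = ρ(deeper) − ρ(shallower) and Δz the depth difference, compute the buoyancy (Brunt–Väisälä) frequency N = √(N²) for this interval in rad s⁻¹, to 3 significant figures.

0.0347 rad s⁻¹

Δρ = 1027.942 − 1026.694 = 1.248 kg m⁻³ over Δz = 80 − 70.1 = 9.9 m.
N² = (9.81/1027.318) × (1.248/9.9) = 1.2038 × 10⁻³ s⁻².
N = √(1.2038 × 10⁻³) = 0.034696 rad s⁻¹ ≈ 0.0347 rad s⁻¹.
A positive N² confirms static stability across the interval.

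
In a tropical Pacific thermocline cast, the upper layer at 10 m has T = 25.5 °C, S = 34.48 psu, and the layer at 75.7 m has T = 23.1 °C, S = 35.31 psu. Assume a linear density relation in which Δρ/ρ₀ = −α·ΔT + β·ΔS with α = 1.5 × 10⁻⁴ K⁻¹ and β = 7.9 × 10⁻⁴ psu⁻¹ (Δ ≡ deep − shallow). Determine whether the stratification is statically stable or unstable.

ΔT = 23.1 − 25.5 = -2.4 K and ΔS = 35.31 − 34.48 = +0.83 psu (deep − shallow).
−αΔT = 3.60 × 10⁻⁴; βΔS = 6.557 × 10⁻⁴; sum Δρ/ρ₀ = 1.0157 × 10⁻³.
Δρ/ρ₀ > 0, so Δρ > 0: deeper water is denser → statically stable.

stable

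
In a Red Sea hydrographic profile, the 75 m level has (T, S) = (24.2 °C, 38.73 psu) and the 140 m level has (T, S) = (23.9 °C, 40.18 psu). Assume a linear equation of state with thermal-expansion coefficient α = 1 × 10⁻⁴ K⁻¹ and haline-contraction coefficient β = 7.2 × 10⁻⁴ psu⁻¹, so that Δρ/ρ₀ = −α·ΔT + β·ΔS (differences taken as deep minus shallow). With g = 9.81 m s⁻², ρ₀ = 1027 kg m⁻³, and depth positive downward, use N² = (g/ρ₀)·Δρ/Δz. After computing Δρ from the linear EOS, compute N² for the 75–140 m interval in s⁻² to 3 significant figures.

1.62 × 10⁻⁴ s⁻²

ΔT = -0.3 K, ΔS = +1.45 psu (deep − shallow).
Δρ/ρ₀ = −αΔT + βΔS = 3.00 × 10⁻⁵ + 1.044 × 10⁻³ = 1.074 × 10⁻³, so Δρ ≈ 1.103 kg m⁻³.
N² = (g/ρ₀)·Δρ/Δz = g·(Δρ/ρ₀)/Δz = 9.81 × 1.074 × 10⁻³ / 65 = 1.6209 × 10⁻⁴ s⁻² ≈ 1.62 × 10⁻⁴ s⁻².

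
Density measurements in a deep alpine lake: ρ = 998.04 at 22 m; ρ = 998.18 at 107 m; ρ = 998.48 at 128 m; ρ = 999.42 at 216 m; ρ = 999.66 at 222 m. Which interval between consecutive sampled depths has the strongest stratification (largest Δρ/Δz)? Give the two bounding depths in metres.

216–222 m

Compute the density gradient over each adjacent pair:
  22–107 m: Δρ/Δz = 0.14/85 = 1.6 × 10⁻³ kg m⁻⁴
  107–128 m: Δρ/Δz = 0.30/21 = 0.014 kg m⁻⁴
  128–216 m: Δρ/Δz = 0.94/88 = 0.011 kg m⁻⁴
  216–222 m: Δρ/Δz = 0.24/6 = 0.040 kg m⁻⁴
The largest gradient is in the 216–222 m interval — the pycnocline.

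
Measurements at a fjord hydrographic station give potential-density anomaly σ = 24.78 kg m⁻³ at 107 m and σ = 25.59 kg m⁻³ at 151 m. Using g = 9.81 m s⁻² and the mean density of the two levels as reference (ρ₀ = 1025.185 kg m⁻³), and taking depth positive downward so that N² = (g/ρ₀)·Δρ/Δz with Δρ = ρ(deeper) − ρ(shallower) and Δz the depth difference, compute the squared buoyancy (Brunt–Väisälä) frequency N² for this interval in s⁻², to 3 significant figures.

Δρ = 1025.59 − 1024.78 = 0.81 kg m⁻³ over Δz = 151 − 107 = 44 m.
N² = (9.81/1025.185) × (0.81/44) = 1.7616 × 10⁻⁴ s⁻² ≈ 1.76 × 10⁻⁴ s⁻².

1.76 × 10⁻⁴ s⁻²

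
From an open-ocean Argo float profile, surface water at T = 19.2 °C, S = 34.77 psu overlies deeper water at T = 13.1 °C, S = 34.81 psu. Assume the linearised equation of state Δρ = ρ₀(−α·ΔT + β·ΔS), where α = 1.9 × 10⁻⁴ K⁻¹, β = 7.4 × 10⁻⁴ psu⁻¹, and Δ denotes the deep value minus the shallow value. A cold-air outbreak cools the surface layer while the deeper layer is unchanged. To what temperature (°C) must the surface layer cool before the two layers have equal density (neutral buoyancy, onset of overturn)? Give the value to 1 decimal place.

12.9 °C

Neutral buoyancy requires Δρ = 0, i.e. −α(T_deep − T_surf′) + β(S_deep − S_surf) = 0.
T_surf′ = T_deep − (β/α)·ΔS = 13.1 − (7.4 × 10⁻⁴/1.9 × 10⁻⁴)·(+0.04) = 12.944 °C.
Cooling required: 19.2 − (12.944) = 6.256 °C.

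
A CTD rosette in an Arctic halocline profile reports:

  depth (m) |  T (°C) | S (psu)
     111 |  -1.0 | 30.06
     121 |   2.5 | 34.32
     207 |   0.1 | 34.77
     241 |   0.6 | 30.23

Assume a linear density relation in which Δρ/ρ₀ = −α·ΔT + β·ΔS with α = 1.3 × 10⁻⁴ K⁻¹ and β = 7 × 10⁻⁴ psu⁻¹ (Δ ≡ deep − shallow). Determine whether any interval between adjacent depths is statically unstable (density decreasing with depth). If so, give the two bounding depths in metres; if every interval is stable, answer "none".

207–241 m

Evaluate Δρ/ρ₀ = −αΔT + βΔS across each adjacent pair:
  111–121 m: −αΔT+βΔS = −(1.3 × 10⁻⁴)(+3.5)+(7 × 10⁻⁴)(+4.26) = 2.5 × 10⁻³ → stable
  121–207 m: −αΔT+βΔS = −(1.3 × 10⁻⁴)(-2.4)+(7 × 10⁻⁴)(+0.45) = 6.3 × 10⁻⁴ → stable
  207–241 m: −αΔT+βΔS = −(1.3 × 10⁻⁴)(+0.5)+(7 × 10⁻⁴)(-4.54) = -3.2 × 10⁻³ → UNSTABLE
The 207–241 m interval has Δρ < 0: lighter water underlies denser water.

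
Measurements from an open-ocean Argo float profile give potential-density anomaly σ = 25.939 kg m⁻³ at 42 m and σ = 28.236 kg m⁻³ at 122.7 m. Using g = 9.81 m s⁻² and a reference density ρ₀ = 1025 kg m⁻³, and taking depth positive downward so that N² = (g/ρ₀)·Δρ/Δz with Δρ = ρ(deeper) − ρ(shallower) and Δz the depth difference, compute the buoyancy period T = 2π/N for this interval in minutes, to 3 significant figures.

Δρ = 1028.236 − 1025.939 = 2.297 kg m⁻³ over Δz = 122.7 − 42 = 80.7 m.
N² = (9.81/1025) × (2.297/80.7) = 2.7242 × 10⁻⁴ s⁻².
N = √(2.7242 × 10⁻⁴) = 0.016505 rad s⁻¹, so T = 2π/N = 380.68 s = 6.3447 min ≈ 6.34 min.
Since Δρ > 0 the layer is stably stratified.

6.34 min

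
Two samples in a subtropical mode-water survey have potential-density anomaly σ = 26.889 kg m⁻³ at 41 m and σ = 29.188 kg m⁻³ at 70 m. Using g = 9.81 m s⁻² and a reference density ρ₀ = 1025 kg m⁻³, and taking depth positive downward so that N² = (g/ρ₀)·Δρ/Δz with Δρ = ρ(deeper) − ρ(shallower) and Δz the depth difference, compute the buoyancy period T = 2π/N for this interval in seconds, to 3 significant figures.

228 s

Δρ = 1029.188 − 1026.889 = 2.299 kg m⁻³ over Δz = 70 − 41 = 29 m.
N² = (9.81/1025) × (2.299/29) = 7.5873 × 10⁻⁴ s⁻².
N = √(7.5873 × 10⁻⁴) = 0.027545 rad s⁻¹, so T = 2π/N = 228.11 s ≈ 228 s.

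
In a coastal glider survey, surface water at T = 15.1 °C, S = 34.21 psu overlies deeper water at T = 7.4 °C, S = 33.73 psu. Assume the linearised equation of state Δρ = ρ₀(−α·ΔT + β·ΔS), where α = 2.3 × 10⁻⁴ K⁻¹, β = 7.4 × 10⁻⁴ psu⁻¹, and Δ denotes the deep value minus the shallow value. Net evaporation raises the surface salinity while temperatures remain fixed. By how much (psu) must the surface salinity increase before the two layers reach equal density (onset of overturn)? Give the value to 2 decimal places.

Neutral buoyancy requires −α(T_deep − T_surf) + β(S_deep − S_surf′) = 0.
S_surf′ = S_deep − (α/β)·ΔT = 33.73 − (2.3 × 10⁻⁴/7.4 × 10⁻⁴)·(-7.7) = 36.1232 psu.
Increase required: 36.1232 − 34.21 = 1.9132 psu.

1.91 psu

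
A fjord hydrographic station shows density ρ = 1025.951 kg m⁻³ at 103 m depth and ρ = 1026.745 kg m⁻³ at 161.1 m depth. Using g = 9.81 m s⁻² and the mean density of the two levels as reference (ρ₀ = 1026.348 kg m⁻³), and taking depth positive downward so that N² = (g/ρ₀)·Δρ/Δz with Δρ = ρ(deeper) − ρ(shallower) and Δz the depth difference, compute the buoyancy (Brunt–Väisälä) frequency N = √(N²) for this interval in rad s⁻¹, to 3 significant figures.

Δρ = 1026.745 − 1025.951 = 0.794 kg m⁻³ over Δz = 161.1 − 103 = 58.1 m.
N² = (9.81/1026.348) × (0.794/58.1) = 1.3062 × 10⁻⁴ s⁻².
N = √(1.3062 × 10⁻⁴) = 0.011429 rad s⁻¹ ≈ 0.0114 rad s⁻¹.

0.0114 rad s⁻¹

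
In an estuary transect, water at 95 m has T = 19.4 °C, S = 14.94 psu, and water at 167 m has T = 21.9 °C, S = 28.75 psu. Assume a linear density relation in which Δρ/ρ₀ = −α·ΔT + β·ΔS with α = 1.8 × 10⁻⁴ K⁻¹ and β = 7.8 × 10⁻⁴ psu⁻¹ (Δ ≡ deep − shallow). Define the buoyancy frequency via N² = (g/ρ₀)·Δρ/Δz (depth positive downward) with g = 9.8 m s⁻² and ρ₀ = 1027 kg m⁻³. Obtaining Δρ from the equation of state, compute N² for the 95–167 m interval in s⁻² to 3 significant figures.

ΔT = +2.5 K, ΔS = +13.81 psu (deep − shallow).
Δρ/ρ₀ = −αΔT + βΔS = -4.50 × 10⁻⁴ + 0.0107718 = 0.0103218, so Δρ ≈ 10.60 kg m⁻³.
N² = (g/ρ₀)·Δρ/Δz = g·(Δρ/ρ₀)/Δz = 9.8 × 0.0103218 / 72 = 1.4049 × 10⁻³ s⁻² ≈ 1.40 × 10⁻³ s⁻².

1.40 × 10⁻³ s⁻²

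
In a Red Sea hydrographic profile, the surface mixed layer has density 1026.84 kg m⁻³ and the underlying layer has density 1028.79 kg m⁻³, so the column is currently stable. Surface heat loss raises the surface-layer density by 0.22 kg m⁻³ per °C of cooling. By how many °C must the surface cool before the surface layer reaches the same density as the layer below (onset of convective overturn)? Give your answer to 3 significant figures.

8.86 °C

Density deficit of the surface layer: 1028.79 − 1026.84 = 1.95 kg m⁻³.
Required change = 1.95 / 0.22 = 8.86 °C.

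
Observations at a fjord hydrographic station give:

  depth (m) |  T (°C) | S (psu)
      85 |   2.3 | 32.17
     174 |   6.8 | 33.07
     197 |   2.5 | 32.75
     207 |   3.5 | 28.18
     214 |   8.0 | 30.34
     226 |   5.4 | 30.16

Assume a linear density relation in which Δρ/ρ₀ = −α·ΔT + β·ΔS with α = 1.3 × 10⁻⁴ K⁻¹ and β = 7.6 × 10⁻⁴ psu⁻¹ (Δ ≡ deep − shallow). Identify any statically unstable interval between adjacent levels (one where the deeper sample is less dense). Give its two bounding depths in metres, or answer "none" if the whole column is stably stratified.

197–207 m

Evaluate Δρ/ρ₀ = −αΔT + βΔS across each adjacent pair:
  85–174 m: −αΔT+βΔS = −(1.3 × 10⁻⁴)(+4.5)+(7.6 × 10⁻⁴)(+0.90) = 9.9 × 10⁻⁵ → stable
  174–197 m: −αΔT+βΔS = −(1.3 × 10⁻⁴)(-4.3)+(7.6 × 10⁻⁴)(-0.32) = 3.2 × 10⁻⁴ → stable
  197–207 m: −αΔT+βΔS = −(1.3 × 10⁻⁴)(+1.0)+(7.6 × 10⁻⁴)(-4.57) = -3.6 × 10⁻³ → UNSTABLE
  207–214 m: −αΔT+βΔS = −(1.3 × 10⁻⁴)(+4.5)+(7.6 × 10⁻⁴)(+2.16) = 1.1 × 10⁻³ → stable
  214–226 m: −αΔT+βΔS = −(1.3 × 10⁻⁴)(-2.6)+(7.6 × 10⁻⁴)(-0.18) = 2.0 × 10⁻⁴ → stable
The 197–207 m interval has Δρ < 0: lighter water underlies denser water.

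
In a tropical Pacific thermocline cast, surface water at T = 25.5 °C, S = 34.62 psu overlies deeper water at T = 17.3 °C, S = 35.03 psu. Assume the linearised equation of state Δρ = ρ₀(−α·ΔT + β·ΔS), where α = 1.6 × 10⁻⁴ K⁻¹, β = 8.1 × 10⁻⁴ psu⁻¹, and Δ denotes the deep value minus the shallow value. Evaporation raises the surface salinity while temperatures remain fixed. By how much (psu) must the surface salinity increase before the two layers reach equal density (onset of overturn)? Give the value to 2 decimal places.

Neutral buoyancy requires −α(T_deep − T_surf) + β(S_deep − S_surf′) = 0.
S_surf′ = S_deep − (α/β)·ΔT = 35.03 − (1.6 × 10⁻⁴/8.1 × 10⁻⁴)·(-8.2) = 36.6498 psu.
Increase required: 36.6498 − 34.62 = 2.0298 psu.

2.03 psu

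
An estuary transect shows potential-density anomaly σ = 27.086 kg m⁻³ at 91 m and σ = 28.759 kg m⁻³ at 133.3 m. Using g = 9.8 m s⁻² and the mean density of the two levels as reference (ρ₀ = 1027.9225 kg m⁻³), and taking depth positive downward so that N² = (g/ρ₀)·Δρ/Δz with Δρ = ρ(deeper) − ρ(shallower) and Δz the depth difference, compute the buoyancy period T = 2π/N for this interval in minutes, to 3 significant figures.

5.39 min

Δρ = 1028.759 − 1027.086 = 1.673 kg m⁻³ over Δz = 133.3 − 91 = 42.3 m.
N² = (9.8/1027.9225) × (1.673/42.3) = 3.7707 × 10⁻⁴ s⁻².
N = √(3.7707 × 10⁻⁴) = 0.019418 rad s⁻¹, so T = 2π/N = 323.58 s = 5.3930 min ≈ 5.39 min.
Since Δρ > 0 the layer is stably stratified.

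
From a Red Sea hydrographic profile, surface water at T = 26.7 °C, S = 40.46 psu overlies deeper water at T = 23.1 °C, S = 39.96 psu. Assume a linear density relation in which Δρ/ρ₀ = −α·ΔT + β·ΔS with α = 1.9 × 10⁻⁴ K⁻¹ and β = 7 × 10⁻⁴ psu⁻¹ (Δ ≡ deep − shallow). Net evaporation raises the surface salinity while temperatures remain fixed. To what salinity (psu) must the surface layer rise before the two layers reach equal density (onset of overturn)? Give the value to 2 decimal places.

40.94 psu

Neutral buoyancy requires −α(T_deep − T_surf) + β(S_deep − S_surf′) = 0.
S_surf′ = S_deep − (α/β)·ΔT = 39.96 − (1.9 × 10⁻⁴/7 × 10⁻⁴)·(-3.6) = 40.9371 psu.
Increase required: 40.9371 − 40.46 = 0.4771 psu.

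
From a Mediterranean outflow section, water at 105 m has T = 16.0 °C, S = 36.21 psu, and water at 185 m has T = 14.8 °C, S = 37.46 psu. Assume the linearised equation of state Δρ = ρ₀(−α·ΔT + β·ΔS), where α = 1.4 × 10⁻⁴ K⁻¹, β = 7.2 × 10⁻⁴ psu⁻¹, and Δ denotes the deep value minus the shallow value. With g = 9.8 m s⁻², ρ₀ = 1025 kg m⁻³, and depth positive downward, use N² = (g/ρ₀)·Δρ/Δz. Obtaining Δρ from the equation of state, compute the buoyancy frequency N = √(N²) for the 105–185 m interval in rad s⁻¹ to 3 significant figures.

0.0114 rad s⁻¹

ΔT = -1.2 K, ΔS = +1.25 psu (deep − shallow).
Δρ/ρ₀ = −αΔT + βΔS = 1.68 × 10⁻⁴ + 9.00 × 10⁻⁴ = 1.068 × 10⁻³, so Δρ ≈ 1.095 kg m⁻³.
N² = (g/ρ₀)·Δρ/Δz = g·(Δρ/ρ₀)/Δz = 9.8 × 1.068 × 10⁻³ / 80 = 1.3083 × 10⁻⁴ s⁻².
N = √(1.3083 × 10⁻⁴) = 0.011438 rad s⁻¹ ≈ 0.0114 rad s⁻¹.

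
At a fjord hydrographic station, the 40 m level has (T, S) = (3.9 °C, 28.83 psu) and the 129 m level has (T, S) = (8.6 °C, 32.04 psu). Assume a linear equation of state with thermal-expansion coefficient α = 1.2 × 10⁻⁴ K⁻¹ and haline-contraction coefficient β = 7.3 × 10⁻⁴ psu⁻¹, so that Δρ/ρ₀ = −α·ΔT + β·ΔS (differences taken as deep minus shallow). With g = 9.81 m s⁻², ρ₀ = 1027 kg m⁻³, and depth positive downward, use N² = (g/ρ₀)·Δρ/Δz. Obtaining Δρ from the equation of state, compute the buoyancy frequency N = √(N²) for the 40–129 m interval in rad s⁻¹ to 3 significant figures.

0.0140 rad s⁻¹

ΔT = +4.7 K, ΔS = +3.21 psu (deep − shallow).
Δρ/ρ₀ = −αΔT + βΔS = -5.64 × 10⁻⁴ + 2.3433 × 10⁻³ = 1.7793 × 10⁻³, so Δρ ≈ 1.827 kg m⁻³.
N² = (g/ρ₀)·Δρ/Δz = g·(Δρ/ρ₀)/Δz = 9.81 × 1.7793 × 10⁻³ / 89 = 1.9612 × 10⁻⁴ s⁻².
N = √(1.9612 × 10⁻⁴) = 0.014004 rad s⁻¹ ≈ 0.0140 rad s⁻¹.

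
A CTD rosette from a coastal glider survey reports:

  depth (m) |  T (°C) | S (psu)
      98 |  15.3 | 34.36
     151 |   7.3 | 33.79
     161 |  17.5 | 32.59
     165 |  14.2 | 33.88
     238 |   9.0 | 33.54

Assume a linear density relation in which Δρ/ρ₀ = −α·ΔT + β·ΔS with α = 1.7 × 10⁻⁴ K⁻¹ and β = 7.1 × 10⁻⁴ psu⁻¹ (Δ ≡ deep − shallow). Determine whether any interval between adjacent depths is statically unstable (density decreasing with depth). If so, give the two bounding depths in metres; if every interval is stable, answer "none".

151–161 m

Evaluate Δρ/ρ₀ = −αΔT + βΔS across each adjacent pair:
  98–151 m: −αΔT+βΔS = −(1.7 × 10⁻⁴)(-8.0)+(7.1 × 10⁻⁴)(-0.57) = 9.6 × 10⁻⁴ → stable
  151–161 m: −αΔT+βΔS = −(1.7 × 10⁻⁴)(+10.2)+(7.1 × 10⁻⁴)(-1.20) = -2.6 × 10⁻³ → UNSTABLE
  161–165 m: −αΔT+βΔS = −(1.7 × 10⁻⁴)(-3.3)+(7.1 × 10⁻⁴)(+1.29) = 1.5 × 10⁻³ → stable
  165–238 m: −αΔT+βΔS = −(1.7 × 10⁻⁴)(-5.2)+(7.1 × 10⁻⁴)(-0.34) = 6.4 × 10⁻⁴ → stable
The 151–161 m interval has Δρ < 0: lighter water underlies denser water.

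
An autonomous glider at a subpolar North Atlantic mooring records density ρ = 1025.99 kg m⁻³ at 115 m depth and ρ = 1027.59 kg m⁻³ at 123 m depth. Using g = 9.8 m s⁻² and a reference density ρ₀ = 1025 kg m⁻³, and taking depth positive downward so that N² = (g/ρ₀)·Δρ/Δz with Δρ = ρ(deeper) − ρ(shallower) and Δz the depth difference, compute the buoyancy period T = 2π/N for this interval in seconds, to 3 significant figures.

144 s

Δρ = 1027.59 − 1025.99 = 1.60 kg m⁻³ over Δz = 123 − 115 = 8 m.
N² = (9.8/1025) × (1.60/8) = 1.9122 × 10⁻³ s⁻².
N = √(1.9122 × 10⁻³) = 0.043729 rad s⁻¹, so T = 2π/N = 143.68 s ≈ 144 s.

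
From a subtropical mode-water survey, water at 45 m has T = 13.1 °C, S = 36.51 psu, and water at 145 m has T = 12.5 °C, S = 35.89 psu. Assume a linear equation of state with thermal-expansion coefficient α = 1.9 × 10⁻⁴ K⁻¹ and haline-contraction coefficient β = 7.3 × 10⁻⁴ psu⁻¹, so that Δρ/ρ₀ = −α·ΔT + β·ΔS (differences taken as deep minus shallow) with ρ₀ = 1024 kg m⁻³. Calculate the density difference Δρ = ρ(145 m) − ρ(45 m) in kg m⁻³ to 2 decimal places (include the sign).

ΔT = -0.6 K, ΔS = -0.62 psu (deep − shallow).
Δρ/ρ₀ = −(1.9 × 10⁻⁴)(-0.6) + (7.3 × 10⁻⁴)(-0.62) = -3.386 × 10⁻⁴.
Δρ = 1024 × (-3.386 × 10⁻⁴) = -0.35 kg m⁻³.
Negative Δρ: lighter below, statically unstable.

-0.35 kg m⁻³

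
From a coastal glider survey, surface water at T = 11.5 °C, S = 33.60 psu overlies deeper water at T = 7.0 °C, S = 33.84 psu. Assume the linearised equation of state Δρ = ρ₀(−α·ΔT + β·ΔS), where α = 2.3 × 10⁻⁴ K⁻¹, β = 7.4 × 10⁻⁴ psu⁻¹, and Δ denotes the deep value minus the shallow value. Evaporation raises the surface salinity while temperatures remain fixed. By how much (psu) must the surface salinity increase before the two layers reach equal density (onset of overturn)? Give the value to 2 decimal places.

1.64 psu

Neutral buoyancy requires −α(T_deep − T_surf) + β(S_deep − S_surf′) = 0.
S_surf′ = S_deep − (α/β)·ΔT = 33.84 − (2.3 × 10⁻⁴/7.4 × 10⁻⁴)·(-4.5) = 35.2386 psu.
Increase required: 35.2386 − 33.60 = 1.6386 psu.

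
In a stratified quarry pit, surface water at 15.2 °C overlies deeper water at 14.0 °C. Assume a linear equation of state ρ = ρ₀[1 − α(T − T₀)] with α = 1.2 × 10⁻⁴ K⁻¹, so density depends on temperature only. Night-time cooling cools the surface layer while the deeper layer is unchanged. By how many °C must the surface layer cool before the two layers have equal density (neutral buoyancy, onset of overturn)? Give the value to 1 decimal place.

With temperature the only control, equal density requires T_surf′ = T_deep.
T_surf′ = 14.0 °C.
Cooling required: 15.2 − 14.0 = 1.2 °C.

1.2 °C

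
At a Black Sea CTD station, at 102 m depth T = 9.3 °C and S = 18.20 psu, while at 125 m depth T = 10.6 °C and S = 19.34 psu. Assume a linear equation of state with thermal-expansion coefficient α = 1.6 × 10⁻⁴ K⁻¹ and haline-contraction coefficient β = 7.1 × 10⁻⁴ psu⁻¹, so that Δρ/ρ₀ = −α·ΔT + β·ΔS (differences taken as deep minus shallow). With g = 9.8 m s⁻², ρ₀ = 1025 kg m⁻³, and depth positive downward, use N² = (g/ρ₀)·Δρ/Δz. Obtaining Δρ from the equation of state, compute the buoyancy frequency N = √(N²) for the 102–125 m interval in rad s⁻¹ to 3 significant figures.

0.0160 rad s⁻¹

ΔT = +1.3 K, ΔS = +1.14 psu (deep − shallow).
Δρ/ρ₀ = −αΔT + βΔS = -2.08 × 10⁻⁴ + 8.094 × 10⁻⁴ = 6.014 × 10⁻⁴, so Δρ ≈ 0.6164 kg m⁻³.
N² = (g/ρ₀)·Δρ/Δz = g·(Δρ/ρ₀)/Δz = 9.8 × 6.014 × 10⁻⁴ / 23 = 2.5625 × 10⁻⁴ s⁻².
N = √(2.5625 × 10⁻⁴) = 0.016008 rad s⁻¹ ≈ 0.0160 rad s⁻¹.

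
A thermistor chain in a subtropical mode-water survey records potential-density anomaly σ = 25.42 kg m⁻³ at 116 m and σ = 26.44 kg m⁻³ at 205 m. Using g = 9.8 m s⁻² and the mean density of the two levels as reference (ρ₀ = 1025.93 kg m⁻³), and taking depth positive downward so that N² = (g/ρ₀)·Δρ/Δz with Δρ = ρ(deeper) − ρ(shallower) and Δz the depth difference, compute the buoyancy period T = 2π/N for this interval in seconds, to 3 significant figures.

601 s

Δρ = 1026.44 − 1025.42 = 1.02 kg m⁻³ over Δz = 205 − 116 = 89 m.
N² = (9.8/1025.93) × (1.02/89) = 1.0948 × 10⁻⁴ s⁻².
N = √(1.0948 × 10⁻⁴) = 0.010463 rad s⁻¹, so T = 2π/N = 600.51 s ≈ 601 s.
A positive N² confirms static stability across the interval.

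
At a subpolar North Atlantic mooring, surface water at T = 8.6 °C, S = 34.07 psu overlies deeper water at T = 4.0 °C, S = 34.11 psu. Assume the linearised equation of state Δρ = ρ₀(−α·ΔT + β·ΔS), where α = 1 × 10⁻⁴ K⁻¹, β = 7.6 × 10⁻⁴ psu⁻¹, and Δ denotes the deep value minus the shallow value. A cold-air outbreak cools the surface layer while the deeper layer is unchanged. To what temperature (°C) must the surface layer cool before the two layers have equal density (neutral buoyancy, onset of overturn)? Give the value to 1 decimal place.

3.7 °C

Neutral buoyancy requires Δρ = 0, i.e. −α(T_deep − T_surf′) + β(S_deep − S_surf) = 0.
T_surf′ = T_deep − (β/α)·ΔS = 4.0 − (7.6 × 10⁻⁴/1 × 10⁻⁴)·(+0.04) = 3.696 °C.
Cooling required: 8.6 − (3.696) = 4.904 °C.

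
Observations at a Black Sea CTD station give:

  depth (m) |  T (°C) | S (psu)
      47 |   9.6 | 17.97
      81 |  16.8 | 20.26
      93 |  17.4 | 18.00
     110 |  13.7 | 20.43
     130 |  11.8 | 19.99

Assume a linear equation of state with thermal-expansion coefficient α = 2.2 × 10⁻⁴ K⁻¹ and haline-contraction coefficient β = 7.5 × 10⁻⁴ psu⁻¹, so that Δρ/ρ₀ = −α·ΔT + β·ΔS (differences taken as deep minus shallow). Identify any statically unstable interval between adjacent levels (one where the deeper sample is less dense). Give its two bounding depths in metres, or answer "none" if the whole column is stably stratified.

81–93 m

Evaluate Δρ/ρ₀ = −αΔT + βΔS across each adjacent pair:
  47–81 m: −αΔT+βΔS = −(2.2 × 10⁻⁴)(+7.2)+(7.5 × 10⁻⁴)(+2.29) = 1.3 × 10⁻⁴ → stable
  81–93 m: −αΔT+βΔS = −(2.2 × 10⁻⁴)(+0.6)+(7.5 × 10⁻⁴)(-2.26) = -1.8 × 10⁻³ → UNSTABLE
  93–110 m: −αΔT+βΔS = −(2.2 × 10⁻⁴)(-3.7)+(7.5 × 10⁻⁴)(+2.43) = 2.6 × 10⁻³ → stable
  110–130 m: −αΔT+βΔS = −(2.2 × 10⁻⁴)(-1.9)+(7.5 × 10⁻⁴)(-0.44) = 8.8 × 10⁻⁵ → stable
The 81–93 m interval has Δρ < 0: lighter water underlies denser water.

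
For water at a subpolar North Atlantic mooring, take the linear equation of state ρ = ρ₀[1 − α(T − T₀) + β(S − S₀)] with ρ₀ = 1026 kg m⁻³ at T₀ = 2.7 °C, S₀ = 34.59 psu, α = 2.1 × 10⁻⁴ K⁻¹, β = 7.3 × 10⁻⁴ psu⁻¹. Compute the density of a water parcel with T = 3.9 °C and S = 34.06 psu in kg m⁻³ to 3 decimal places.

1025.344 kg m⁻³

T − T₀ = +1.2 K, S − S₀ = -0.53 psu.
Bracket = 1 − α·(+1.2) + β·(-0.53) = 1 + (-6.389 × 10⁻⁴) = 0.9993611.
ρ = 1026 × 0.9993611 = 1025.344 kg m⁻³.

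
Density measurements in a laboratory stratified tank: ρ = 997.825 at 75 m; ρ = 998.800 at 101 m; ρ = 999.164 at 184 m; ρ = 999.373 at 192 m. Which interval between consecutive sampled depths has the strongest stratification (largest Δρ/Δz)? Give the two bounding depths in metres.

75–101 m

Compute the density gradient over each adjacent pair:
  75–101 m: Δρ/Δz = 0.975/26 = 0.037 kg m⁻⁴
  101–184 m: Δρ/Δz = 0.364/83 = 4.4 × 10⁻³ kg m⁻⁴
  184–192 m: Δρ/Δz = 0.209/8 = 0.026 kg m⁻⁴
The largest gradient is in the 75–101 m interval — the pycnocline.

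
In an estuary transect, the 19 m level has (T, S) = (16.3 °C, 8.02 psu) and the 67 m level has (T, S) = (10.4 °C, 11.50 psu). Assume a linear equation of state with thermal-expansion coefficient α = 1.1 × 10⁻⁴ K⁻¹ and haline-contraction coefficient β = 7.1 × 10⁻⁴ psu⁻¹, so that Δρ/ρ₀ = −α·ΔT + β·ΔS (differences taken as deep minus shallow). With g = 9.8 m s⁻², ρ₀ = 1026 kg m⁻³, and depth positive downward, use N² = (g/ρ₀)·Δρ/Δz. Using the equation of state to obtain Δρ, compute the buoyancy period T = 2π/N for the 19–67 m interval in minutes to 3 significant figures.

ΔT = -5.9 K, ΔS = +3.48 psu (deep − shallow).
Δρ/ρ₀ = −αΔT + βΔS = 6.49 × 10⁻⁴ + 2.4708 × 10⁻³ = 3.1198 × 10⁻³, so Δρ ≈ 3.201 kg m⁻³.
N² = (g/ρ₀)·Δρ/Δz = g·(Δρ/ρ₀)/Δz = 9.8 × 3.1198 × 10⁻³ / 48 = 6.3696 × 10⁻⁴ s⁻².
N = √(6.3696 × 10⁻⁴) = 0.025238 rad s⁻¹ → T = 2π/N = 248.96 s = 4.1493 min ≈ 4.15 min.

4.15 min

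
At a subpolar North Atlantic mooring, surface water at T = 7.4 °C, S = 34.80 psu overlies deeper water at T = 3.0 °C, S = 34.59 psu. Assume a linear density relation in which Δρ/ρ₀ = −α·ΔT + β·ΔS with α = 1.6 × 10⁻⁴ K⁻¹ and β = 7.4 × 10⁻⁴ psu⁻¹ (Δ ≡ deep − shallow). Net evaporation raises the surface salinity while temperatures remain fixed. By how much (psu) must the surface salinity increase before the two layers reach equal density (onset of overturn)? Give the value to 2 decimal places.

Neutral buoyancy requires −α(T_deep − T_surf) + β(S_deep − S_surf′) = 0.
S_surf′ = S_deep − (α/β)·ΔT = 34.59 − (1.6 × 10⁻⁴/7.4 × 10⁻⁴)·(-4.4) = 35.5414 psu.
Increase required: 35.5414 − 34.80 = 0.7414 psu.

0.74 psu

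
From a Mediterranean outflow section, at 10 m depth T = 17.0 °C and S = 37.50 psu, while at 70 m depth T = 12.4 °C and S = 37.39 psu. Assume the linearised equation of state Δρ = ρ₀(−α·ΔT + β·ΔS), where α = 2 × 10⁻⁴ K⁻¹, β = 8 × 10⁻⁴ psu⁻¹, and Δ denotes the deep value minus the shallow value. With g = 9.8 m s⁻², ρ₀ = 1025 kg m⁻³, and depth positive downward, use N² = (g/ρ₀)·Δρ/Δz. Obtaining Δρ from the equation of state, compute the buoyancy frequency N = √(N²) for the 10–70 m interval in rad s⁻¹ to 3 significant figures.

0.0117 rad s⁻¹

ΔT = -4.6 K, ΔS = -0.11 psu (deep − shallow).
Δρ/ρ₀ = −αΔT + βΔS = 9.20 × 10⁻⁴ − 8.80 × 10⁻⁵ = 8.32 × 10⁻⁴, so Δρ ≈ 0.8528 kg m⁻³.
N² = (g/ρ₀)·Δρ/Δz = g·(Δρ/ρ₀)/Δz = 9.8 × 8.32 × 10⁻⁴ / 60 = 1.3589 × 10⁻⁴ s⁻².
N = √(1.3589 × 10⁻⁴) = 0.011657 rad s⁻¹ ≈ 0.0117 rad s⁻¹.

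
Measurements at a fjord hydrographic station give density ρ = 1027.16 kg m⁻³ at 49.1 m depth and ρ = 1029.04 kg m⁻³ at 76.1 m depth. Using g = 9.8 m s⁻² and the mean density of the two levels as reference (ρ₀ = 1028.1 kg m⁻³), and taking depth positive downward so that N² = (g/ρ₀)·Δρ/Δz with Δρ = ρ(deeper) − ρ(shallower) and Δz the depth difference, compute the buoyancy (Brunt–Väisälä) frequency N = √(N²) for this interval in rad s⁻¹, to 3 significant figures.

Δρ = 1029.04 − 1027.16 = 1.88 kg m⁻³ over Δz = 76.1 − 49.1 = 27 m.
N² = (9.8/1028.1) × (1.88/27) = 6.6372 × 10⁻⁴ s⁻².
N = √(6.6372 × 10⁻⁴) = 0.025763 rad s⁻¹ ≈ 0.0258 rad s⁻¹.

0.0258 rad s⁻¹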